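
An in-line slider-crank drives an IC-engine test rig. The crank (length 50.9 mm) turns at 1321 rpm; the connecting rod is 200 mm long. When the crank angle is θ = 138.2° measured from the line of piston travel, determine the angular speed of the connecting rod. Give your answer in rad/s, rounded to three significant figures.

26.6

ω = 138.3 rad/s (converted from 1321 rpm).
The rod makes angle φ with the slider axis where L sinφ = r sinθ; differentiating, L cosφ·φ̇ = r ω cosθ.
L cosφ = √(L² − r² sin²θ) = 0.1971 m.
|ω_rod| = r ω |cosθ| / √(L² − r² sin²θ) = 0.0509·138.3·0.74548/0.1971 = 26.631 rad/s.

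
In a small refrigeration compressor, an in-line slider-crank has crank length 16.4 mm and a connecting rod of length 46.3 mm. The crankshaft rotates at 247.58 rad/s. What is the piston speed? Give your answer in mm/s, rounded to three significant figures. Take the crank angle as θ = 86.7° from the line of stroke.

4140

ω = 247.6 rad/s
For an in-line slider-crank, x = r cosθ + √(L² − r² sin²θ), so v = −rω sinθ·[1 + r cosθ/√(L² − r² sin²θ)].
With r = 0.0164 m, L = 0.0463 m, θ = 86.7°: √(L² − r² sin²θ) = 0.043308 m.
v = −0.0164·247.6·0.99834·[1 + 0.0164·0.05756/0.043308] = -4.1419 m/s.
|v| = 4.1419 m/s = 4141.9 mm/s.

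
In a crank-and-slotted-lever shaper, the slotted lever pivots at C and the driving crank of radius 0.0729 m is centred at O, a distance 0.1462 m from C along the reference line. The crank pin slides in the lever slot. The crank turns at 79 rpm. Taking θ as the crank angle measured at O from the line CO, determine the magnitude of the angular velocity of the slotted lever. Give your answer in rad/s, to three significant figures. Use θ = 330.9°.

ω = 8.273 rad/s (from 79 rpm).
Crank pin A relative to C: A = (d + r cosθ, r sinθ); lever angle φ = atan2(r sinθ, d + r cosθ).
Differentiating tanφ: φ̇ = rω(d cosθ + r)/(d² + r² + 2dr cosθ).
d² + r² + 2dr cosθ = |CA|² = 0.0453141 m²;  d cosθ + r = +0.20065 m.
|ω_lever| = |0.0729·8.273·+0.20065| / 0.0453141 = 2.6704 rad/s.

2.67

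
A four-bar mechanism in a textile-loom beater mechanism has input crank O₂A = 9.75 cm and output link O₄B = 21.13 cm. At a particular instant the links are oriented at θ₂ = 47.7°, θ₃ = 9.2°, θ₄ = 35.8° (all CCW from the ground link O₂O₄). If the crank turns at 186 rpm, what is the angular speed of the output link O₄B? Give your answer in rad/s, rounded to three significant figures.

ω₂ = 19.48 rad/s (from 186 rpm).
Differentiating the loop-closure r₂e^{iθ₂}+r₃e^{iθ₃}=r₁+r₄e^{iθ₄} gives r₂ω₂e^{iθ₂}+r₃ω₃e^{iθ₃}=r₄ω₄e^{iθ₄}.
Eliminating the other unknown: ω₄ = r₂ω₂ sin(θ₂−θ₃) / [r₄ sin(θ₄−θ₃)].
Numerator sine = +0.62251; denominator sine = +0.44776.
Result = 0.0975·19.48·(+0.62251) / (0.2113·(+0.44776)) = +12.495 rad/s; magnitude 12.495 rad/s.

12.5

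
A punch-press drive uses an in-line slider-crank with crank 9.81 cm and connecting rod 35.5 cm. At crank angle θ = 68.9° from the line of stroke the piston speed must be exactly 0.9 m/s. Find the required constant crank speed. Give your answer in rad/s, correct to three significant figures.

For an in-line slider-crank, |v_piston| = rω|sinθ|·[1 + r cosθ/√(L² − r² sin²θ)].
With r = 0.0981 m, L = 0.355 m, θ = 68.9°: the bracketed kinematic factor |dx/dθ| = 0.10095 m.
ω = v/|dx/dθ| = 0.9/0.10095 = 8.9157 rad/s.

8.92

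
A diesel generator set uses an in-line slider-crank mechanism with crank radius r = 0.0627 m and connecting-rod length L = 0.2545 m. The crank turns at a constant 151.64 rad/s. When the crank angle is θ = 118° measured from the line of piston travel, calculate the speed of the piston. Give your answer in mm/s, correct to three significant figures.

7400

ω = 151.6 rad/s
For an in-line slider-crank, x = r cosθ + √(L² − r² sin²θ), so v = −rω sinθ·[1 + r cosθ/√(L² − r² sin²θ)].
With r = 0.0627 m, L = 0.2545 m, θ = 118°: √(L² − r² sin²θ) = 0.24841 m.
v = −0.0627·151.6·0.88295·[1 + 0.0627·-0.46947/0.24841] = -7.4001 m/s.
|v| = 7.4001 m/s = 7400.1 mm/s.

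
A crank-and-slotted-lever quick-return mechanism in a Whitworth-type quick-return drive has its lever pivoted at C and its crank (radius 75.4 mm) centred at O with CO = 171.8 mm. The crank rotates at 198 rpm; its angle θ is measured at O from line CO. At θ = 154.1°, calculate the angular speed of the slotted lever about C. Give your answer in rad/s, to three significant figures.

ω = 20.73 rad/s (from 198 rpm).
Crank pin A relative to C: A = (d + r cosθ, r sinθ); lever angle φ = atan2(r sinθ, d + r cosθ).
Differentiating tanφ: φ̇ = rω(d cosθ + r)/(d² + r² + 2dr cosθ).
d² + r² + 2dr cosθ = |CA|² = 0.0118952 m²;  d cosθ + r = -0.079144 m.
|ω_lever| = |0.0754·20.73·-0.079144| / 0.0118952 = 10.402 rad/s.

10.4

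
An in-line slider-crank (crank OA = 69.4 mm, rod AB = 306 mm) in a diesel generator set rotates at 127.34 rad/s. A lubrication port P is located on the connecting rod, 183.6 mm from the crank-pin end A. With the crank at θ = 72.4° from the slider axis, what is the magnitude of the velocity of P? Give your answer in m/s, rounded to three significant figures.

8.84

ω = 127.3 rad/s.  Crank-pin speed |V_A| = rω = 8.8374 m/s, perpendicular to OA.
Rod angle: sinφ = −(r/L) sinθ ⇒ φ = -12.485°; ω_rod = −rω cosθ/√(L²−r²sin²θ) = -8.9441 rad/s.
V_P = V_A + ω_rod × AP, with AP = 0.1836 m along the rod.
Components: V_Px = −rω sinθ − a·ω_rod·sinφ = -8.7787 m/s;  V_Py = rω cosθ + a·ω_rod·cosφ = +1.0689 m/s.
|V_P| = √(V_Px² + V_Py²) = 8.8436 m/s.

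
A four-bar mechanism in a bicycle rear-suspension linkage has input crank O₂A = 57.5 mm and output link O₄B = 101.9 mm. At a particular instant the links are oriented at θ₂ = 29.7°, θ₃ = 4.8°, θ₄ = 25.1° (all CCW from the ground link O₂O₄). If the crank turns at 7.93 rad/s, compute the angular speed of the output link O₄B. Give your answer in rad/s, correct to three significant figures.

ω₂ = 7.93 rad/s
Differentiating the loop-closure r₂e^{iθ₂}+r₃e^{iθ₃}=r₁+r₄e^{iθ₄} gives r₂ω₂e^{iθ₂}+r₃ω₃e^{iθ₃}=r₄ω₄e^{iθ₄}.
Eliminating the other unknown: ω₄ = r₂ω₂ sin(θ₂−θ₃) / [r₄ sin(θ₄−θ₃)].
Numerator sine = +0.42104; denominator sine = +0.34694.
Result = 0.0575·7.93·(+0.42104) / (0.1019·(+0.34694)) = +5.4305 rad/s; magnitude 5.4305 rad/s.

5.43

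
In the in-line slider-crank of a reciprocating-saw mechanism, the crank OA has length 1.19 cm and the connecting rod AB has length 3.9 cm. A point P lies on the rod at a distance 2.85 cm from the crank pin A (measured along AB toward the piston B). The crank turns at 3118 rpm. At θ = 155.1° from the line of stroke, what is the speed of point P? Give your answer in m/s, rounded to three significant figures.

1.61

ω = 326.5 rad/s.  Crank-pin speed |V_A| = rω = 3.8855 m/s, perpendicular to OA.
Rod angle: sinφ = −(r/L) sinθ ⇒ φ = -7.381°; ω_rod = −rω cosθ/√(L²−r²sin²θ) = +91.123 rad/s.
V_P = V_A + ω_rod × AP, with AP = 0.0285 m along the rod.
Components: V_Px = −rω sinθ − a·ω_rod·sinφ = -1.3023 m/s;  V_Py = rω cosθ + a·ω_rod·cosφ = -0.94887 m/s.
|V_P| = √(V_Px² + V_Py²) = 1.6113 m/s.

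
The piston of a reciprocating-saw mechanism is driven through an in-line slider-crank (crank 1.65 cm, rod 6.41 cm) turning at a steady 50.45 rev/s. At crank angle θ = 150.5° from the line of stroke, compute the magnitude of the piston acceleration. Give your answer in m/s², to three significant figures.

ω = 2π·50.5 = 317 rad/s
x(θ) = r cosθ + √(L² − r² sin²θ); with ω constant, a = ω²·d²x/dθ².
d²x/dθ² = −r cosθ − r²(cos2θ)/√u − r⁴ sin²2θ/(4u^{3/2}),  u = L² − r² sin²θ = 0.00404279 m².
Substituting r = 0.0165 m, L = 0.0641 m, θ = 150.5°: d²x/dθ² = +0.012103 m.
a = ω²·d²x/dθ² = (317)²·(+0.012103) = +1216.1 m/s²;  |a| = 1216.1 m/s².

1220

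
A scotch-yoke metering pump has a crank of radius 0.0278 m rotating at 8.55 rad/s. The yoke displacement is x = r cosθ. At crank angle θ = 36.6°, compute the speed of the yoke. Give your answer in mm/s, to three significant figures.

142

ω = 8.55 rad/s
x = r cosθ ⇒ ẋ = −rω sinθ.
|v| = rω|sinθ| = 0.0278·8.55·|sin 36.6°| = 0.14172 m/s = 141.72 mm/s.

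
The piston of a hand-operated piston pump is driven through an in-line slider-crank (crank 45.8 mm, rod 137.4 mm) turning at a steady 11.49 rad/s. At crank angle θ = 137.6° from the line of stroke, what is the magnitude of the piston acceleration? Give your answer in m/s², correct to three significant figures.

ω = 11.49 rad/s
x(θ) = r cosθ + √(L² − r² sin²θ); with ω constant, a = ω²·d²x/dθ².
d²x/dθ² = −r cosθ − r²(cos2θ)/√u − r⁴ sin²2θ/(4u^{3/2}),  u = L² − r² sin²θ = 0.017925 m².
Substituting r = 0.0458 m, L = 0.1374 m, θ = 137.6°: d²x/dθ² = +0.031947 m.
a = ω²·d²x/dθ² = (11.49)²·(+0.031947) = +4.2176 m/s²;  |a| = 4.2176 m/s².

4.22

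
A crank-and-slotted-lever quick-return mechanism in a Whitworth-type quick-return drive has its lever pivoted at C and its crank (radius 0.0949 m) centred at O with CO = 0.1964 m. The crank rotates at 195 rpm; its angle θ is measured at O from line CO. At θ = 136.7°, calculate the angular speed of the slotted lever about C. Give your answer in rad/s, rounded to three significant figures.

4.55

ω = 20.42 rad/s (from 195 rpm).
Crank pin A relative to C: A = (d + r cosθ, r sinθ); lever angle φ = atan2(r sinθ, d + r cosθ).
Differentiating tanφ: φ̇ = rω(d cosθ + r)/(d² + r² + 2dr cosθ).
d² + r² + 2dr cosθ = |CA|² = 0.02045 m²;  d cosθ + r = -0.048035 m.
|ω_lever| = |0.0949·20.42·-0.048035| / 0.02045 = 4.5519 rad/s.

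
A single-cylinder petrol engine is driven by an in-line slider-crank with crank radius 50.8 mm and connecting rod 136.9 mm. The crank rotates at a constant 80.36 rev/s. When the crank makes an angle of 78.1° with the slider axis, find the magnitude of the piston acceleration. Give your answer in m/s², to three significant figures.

2020

ω = 2π·80.4 = 504.9 rad/s
x(θ) = r cosθ + √(L² − r² sin²θ); with ω constant, a = ω²·d²x/dθ².
d²x/dθ² = −r cosθ − r²(cos2θ)/√u − r⁴ sin²2θ/(4u^{3/2}),  u = L² − r² sin²θ = 0.0162707 m².
Substituting r = 0.0508 m, L = 0.1369 m, θ = 78.1°: d²x/dθ² = +0.007905 m.
a = ω²·d²x/dθ² = (504.9)²·(+0.007905) = +2015.3 m/s²;  |a| = 2015.3 m/s².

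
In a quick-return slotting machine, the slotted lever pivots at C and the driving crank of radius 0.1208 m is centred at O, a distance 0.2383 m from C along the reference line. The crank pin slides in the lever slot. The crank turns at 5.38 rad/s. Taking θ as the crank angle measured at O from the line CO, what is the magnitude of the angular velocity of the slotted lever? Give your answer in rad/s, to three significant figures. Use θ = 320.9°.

1.71

ω = 5.38 rad/s
Crank pin A relative to C: A = (d + r cosθ, r sinθ); lever angle φ = atan2(r sinθ, d + r cosθ).
Differentiating tanφ: φ̇ = rω(d cosθ + r)/(d² + r² + 2dr cosθ).
d² + r² + 2dr cosθ = |CA|² = 0.116059 m²;  d cosθ + r = +0.30573 m.
|ω_lever| = |0.1208·5.38·+0.30573| / 0.116059 = 1.712 rad/s.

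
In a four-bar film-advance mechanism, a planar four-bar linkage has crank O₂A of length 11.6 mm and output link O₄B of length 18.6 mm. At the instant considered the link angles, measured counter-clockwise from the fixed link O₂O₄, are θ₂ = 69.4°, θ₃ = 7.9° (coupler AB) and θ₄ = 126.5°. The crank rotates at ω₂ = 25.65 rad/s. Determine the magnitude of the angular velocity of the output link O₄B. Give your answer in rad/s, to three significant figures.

ω₂ = 25.65 rad/s
Differentiating the loop-closure r₂e^{iθ₂}+r₃e^{iθ₃}=r₁+r₄e^{iθ₄} gives r₂ω₂e^{iθ₂}+r₃ω₃e^{iθ₃}=r₄ω₄e^{iθ₄}.
Eliminating the other unknown: ω₄ = r₂ω₂ sin(θ₂−θ₃) / [r₄ sin(θ₄−θ₃)].
Numerator sine = +0.87882; denominator sine = +0.87798.
Result = 0.0116·25.65·(+0.87882) / (0.0186·(+0.87798)) = +16.012 rad/s; magnitude 16.012 rad/s.

16.0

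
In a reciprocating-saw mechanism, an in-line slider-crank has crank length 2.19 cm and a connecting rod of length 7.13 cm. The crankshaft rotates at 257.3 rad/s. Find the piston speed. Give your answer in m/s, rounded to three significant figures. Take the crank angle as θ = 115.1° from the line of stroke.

ω = 257.3 rad/s
For an in-line slider-crank, x = r cosθ + √(L² − r² sin²θ), so v = −rω sinθ·[1 + r cosθ/√(L² − r² sin²θ)].
With r = 0.0219 m, L = 0.0713 m, θ = 115.1°: √(L² − r² sin²θ) = 0.068486 m.
v = −0.0219·257.3·0.90557·[1 + 0.0219·-0.42420/0.068486] = -4.4106 m/s.
|v| = 4.4106 m/s.

4.41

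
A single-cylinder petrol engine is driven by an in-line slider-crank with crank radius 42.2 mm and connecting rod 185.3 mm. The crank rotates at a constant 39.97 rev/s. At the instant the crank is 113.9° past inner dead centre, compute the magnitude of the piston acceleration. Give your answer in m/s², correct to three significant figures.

ω = 2π·40 = 251.1 rad/s
x(θ) = r cosθ + √(L² − r² sin²θ); with ω constant, a = ω²·d²x/dθ².
d²x/dθ² = −r cosθ − r²(cos2θ)/√u − r⁴ sin²2θ/(4u^{3/2}),  u = L² − r² sin²θ = 0.0328476 m².
Substituting r = 0.0422 m, L = 0.1853 m, θ = 113.9°: d²x/dθ² = +0.023624 m.
a = ω²·d²x/dθ² = (251.1)²·(+0.023624) = +1490 m/s²;  |a| = 1490 m/s².

1490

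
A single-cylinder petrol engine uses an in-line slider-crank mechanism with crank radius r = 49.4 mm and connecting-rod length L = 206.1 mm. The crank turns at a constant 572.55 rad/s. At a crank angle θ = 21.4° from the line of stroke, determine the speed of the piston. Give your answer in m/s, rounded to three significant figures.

12.6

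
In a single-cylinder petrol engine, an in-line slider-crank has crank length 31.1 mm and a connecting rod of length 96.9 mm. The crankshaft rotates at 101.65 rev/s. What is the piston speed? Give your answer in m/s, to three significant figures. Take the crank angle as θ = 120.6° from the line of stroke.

14.2

ω = 2π·102 = 638.7 rad/s
For an in-line slider-crank, x = r cosθ + √(L² − r² sin²θ), so v = −rω sinθ·[1 + r cosθ/√(L² − r² sin²θ)].
With r = 0.0311 m, L = 0.0969 m, θ = 120.6°: √(L² − r² sin²θ) = 0.093129 m.
v = −0.0311·638.7·0.86074·[1 + 0.0311·-0.50904/0.093129] = -14.191 m/s.
|v| = 14.191 m/s.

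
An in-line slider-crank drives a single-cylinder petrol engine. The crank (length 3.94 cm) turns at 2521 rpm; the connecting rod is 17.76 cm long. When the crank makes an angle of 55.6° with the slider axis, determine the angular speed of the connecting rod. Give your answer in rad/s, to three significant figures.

ω = 264 rad/s (converted from 2521 rpm).
The rod makes angle φ with the slider axis where L sinφ = r sinθ; differentiating, L cosφ·φ̇ = r ω cosθ.
L cosφ = √(L² − r² sin²θ) = 0.1746 m.
|ω_rod| = r ω |cosθ| / √(L² − r² sin²θ) = 0.0394·264·0.56497/0.1746 = 33.657 rad/s.

33.7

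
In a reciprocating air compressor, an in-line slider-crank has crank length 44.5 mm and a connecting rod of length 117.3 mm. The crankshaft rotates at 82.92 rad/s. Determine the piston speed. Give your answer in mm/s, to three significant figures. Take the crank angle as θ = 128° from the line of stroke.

2200

ω = 82.92 rad/s
For an in-line slider-crank, x = r cosθ + √(L² − r² sin²θ), so v = −rω sinθ·[1 + r cosθ/√(L² − r² sin²θ)].
With r = 0.0445 m, L = 0.1173 m, θ = 128°: √(L² − r² sin²θ) = 0.11194 m.
v = −0.0445·82.92·0.78801·[1 + 0.0445·-0.61566/0.11194] = -2.196 m/s.
|v| = 2.196 m/s = 2196 mm/s.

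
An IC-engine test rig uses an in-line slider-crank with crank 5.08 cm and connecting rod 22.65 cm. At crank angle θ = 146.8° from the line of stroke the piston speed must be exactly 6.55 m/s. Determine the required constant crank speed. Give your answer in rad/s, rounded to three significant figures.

290

For an in-line slider-crank, |v_piston| = rω|sinθ|·[1 + r cosθ/√(L² − r² sin²θ)].
With r = 0.0508 m, L = 0.2265 m, θ = 146.8°: the bracketed kinematic factor |dx/dθ| = 0.022556 m.
ω = v/|dx/dθ| = 6.55/0.022556 = 290.39 rad/s.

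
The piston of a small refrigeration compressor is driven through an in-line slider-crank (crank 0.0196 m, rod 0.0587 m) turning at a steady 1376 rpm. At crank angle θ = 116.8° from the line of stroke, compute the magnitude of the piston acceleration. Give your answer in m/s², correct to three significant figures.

ω = 2π·1376/60 = 144.1 rad/s
x(θ) = r cosθ + √(L² − r² sin²θ); with ω constant, a = ω²·d²x/dθ².
d²x/dθ² = −r cosθ − r²(cos2θ)/√u − r⁴ sin²2θ/(4u^{3/2}),  u = L² − r² sin²θ = 0.00313963 m².
Substituting r = 0.0196 m, L = 0.0587 m, θ = 116.8°: d²x/dθ² = +0.01277 m.
a = ω²·d²x/dθ² = (144.1)²·(+0.01277) = +265.14 m/s²;  |a| = 265.14 m/s².

265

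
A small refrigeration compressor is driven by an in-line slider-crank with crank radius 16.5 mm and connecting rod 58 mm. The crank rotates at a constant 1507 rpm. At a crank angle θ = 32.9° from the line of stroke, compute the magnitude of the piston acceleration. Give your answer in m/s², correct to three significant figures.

396

ω = 2π·1507/60 = 157.8 rad/s
x(θ) = r cosθ + √(L² − r² sin²θ); with ω constant, a = ω²·d²x/dθ².
d²x/dθ² = −r cosθ − r²(cos2θ)/√u − r⁴ sin²2θ/(4u^{3/2}),  u = L² − r² sin²θ = 0.00328368 m².
Substituting r = 0.0165 m, L = 0.058 m, θ = 32.9°: d²x/dθ² = -0.015883 m.
a = ω²·d²x/dθ² = (157.8)²·(-0.015883) = -395.57 m/s²;  |a| = 395.57 m/s².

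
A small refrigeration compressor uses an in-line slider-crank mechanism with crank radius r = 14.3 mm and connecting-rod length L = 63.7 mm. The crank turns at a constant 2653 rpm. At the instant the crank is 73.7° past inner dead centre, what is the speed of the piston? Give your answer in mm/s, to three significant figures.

4060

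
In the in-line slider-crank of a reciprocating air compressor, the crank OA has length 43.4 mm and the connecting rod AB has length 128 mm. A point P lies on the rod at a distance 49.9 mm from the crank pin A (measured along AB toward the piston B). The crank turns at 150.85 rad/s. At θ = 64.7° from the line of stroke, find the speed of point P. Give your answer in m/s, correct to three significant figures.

6.50

ω = 150.8 rad/s.  Crank-pin speed |V_A| = rω = 6.5469 m/s, perpendicular to OA.
Rod angle: sinφ = −(r/L) sinθ ⇒ φ = -17.851°; ω_rod = −rω cosθ/√(L²−r²sin²θ) = -22.964 rad/s.
V_P = V_A + ω_rod × AP, with AP = 0.0499 m along the rod.
Components: V_Px = −rω sinθ − a·ω_rod·sinφ = -6.2702 m/s;  V_Py = rω cosθ + a·ω_rod·cosφ = +1.7071 m/s.
|V_P| = √(V_Px² + V_Py²) = 6.4984 m/s.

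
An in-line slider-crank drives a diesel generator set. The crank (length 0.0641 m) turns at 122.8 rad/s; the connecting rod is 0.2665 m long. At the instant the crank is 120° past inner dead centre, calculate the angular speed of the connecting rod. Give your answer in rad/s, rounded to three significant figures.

15.1

ω = 122.8 rad/s
The rod makes angle φ with the slider axis where L sinφ = r sinθ; differentiating, L cosφ·φ̇ = r ω cosθ.
L cosφ = √(L² − r² sin²θ) = 0.26065 m.
|ω_rod| = r ω |cosθ| / √(L² − r² sin²θ) = 0.0641·122.8·0.50000/0.26065 = 15.099 rad/s.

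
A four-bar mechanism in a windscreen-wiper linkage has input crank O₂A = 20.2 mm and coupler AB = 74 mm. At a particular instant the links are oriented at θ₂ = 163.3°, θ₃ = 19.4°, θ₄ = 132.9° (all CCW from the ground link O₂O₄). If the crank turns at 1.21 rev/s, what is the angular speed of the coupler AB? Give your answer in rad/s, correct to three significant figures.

1.15

ω₂ = 7.603 rad/s (from 1.21 rev/s).
Differentiating the loop-closure r₂e^{iθ₂}+r₃e^{iθ₃}=r₁+r₄e^{iθ₄} gives r₂ω₂e^{iθ₂}+r₃ω₃e^{iθ₃}=r₄ω₄e^{iθ₄}.
Eliminating the other unknown: ω₃ = r₂ω₂ sin(θ₄−θ₂) / [r₃ sin(θ₃−θ₄)].
Numerator sine = -0.50603; denominator sine = -0.91706.
Result = 0.0202·7.603·(-0.50603) / (0.074·(-0.91706)) = +1.1452 rad/s; magnitude 1.1452 rad/s.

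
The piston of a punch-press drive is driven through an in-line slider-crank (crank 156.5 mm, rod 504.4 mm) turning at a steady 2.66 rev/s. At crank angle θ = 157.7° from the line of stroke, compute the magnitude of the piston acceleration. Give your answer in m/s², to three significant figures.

ω = 2π·2.66 = 16.71 rad/s
x(θ) = r cosθ + √(L² − r² sin²θ); with ω constant, a = ω²·d²x/dθ².
d²x/dθ² = −r cosθ − r²(cos2θ)/√u − r⁴ sin²2θ/(4u^{3/2}),  u = L² − r² sin²θ = 0.250893 m².
Substituting r = 0.1565 m, L = 0.5044 m, θ = 157.7°: d²x/dθ² = +0.10939 m.
a = ω²·d²x/dθ² = (16.71)²·(+0.10939) = +30.557 m/s²;  |a| = 30.557 m/s².

30.6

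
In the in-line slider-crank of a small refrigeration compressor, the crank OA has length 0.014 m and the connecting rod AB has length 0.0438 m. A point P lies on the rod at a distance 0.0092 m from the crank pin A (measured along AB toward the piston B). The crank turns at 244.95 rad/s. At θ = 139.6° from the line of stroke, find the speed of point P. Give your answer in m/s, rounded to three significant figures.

ω = 244.9 rad/s.  Crank-pin speed |V_A| = rω = 3.4293 m/s, perpendicular to OA.
Rod angle: sinφ = −(r/L) sinθ ⇒ φ = -11.956°; ω_rod = −rω cosθ/√(L²−r²sin²θ) = +60.946 rad/s.
V_P = V_A + ω_rod × AP, with AP = 0.0092 m along the rod.
Components: V_Px = −rω sinθ − a·ω_rod·sinφ = -2.1064 m/s;  V_Py = rω cosθ + a·ω_rod·cosφ = -2.063 m/s.
|V_P| = √(V_Px² + V_Py²) = 2.9484 m/s.

2.95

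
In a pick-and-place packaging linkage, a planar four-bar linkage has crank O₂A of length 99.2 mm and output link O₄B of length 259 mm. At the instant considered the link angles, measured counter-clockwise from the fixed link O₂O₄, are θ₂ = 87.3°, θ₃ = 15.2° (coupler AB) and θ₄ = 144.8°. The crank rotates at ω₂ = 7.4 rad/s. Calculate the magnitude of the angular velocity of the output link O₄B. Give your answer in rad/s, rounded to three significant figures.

ω₂ = 7.4 rad/s
Differentiating the loop-closure r₂e^{iθ₂}+r₃e^{iθ₃}=r₁+r₄e^{iθ₄} gives r₂ω₂e^{iθ₂}+r₃ω₃e^{iθ₃}=r₄ω₄e^{iθ₄}.
Eliminating the other unknown: ω₄ = r₂ω₂ sin(θ₂−θ₃) / [r₄ sin(θ₄−θ₃)].
Numerator sine = +0.95159; denominator sine = +0.77051.
Result = 0.0992·7.4·(+0.95159) / (0.259·(+0.77051)) = +3.5004 rad/s; magnitude 3.5004 rad/s.

3.50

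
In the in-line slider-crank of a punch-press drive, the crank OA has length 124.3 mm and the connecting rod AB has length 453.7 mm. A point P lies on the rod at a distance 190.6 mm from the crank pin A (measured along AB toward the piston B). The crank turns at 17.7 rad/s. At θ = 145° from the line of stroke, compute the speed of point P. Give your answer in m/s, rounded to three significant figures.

1.55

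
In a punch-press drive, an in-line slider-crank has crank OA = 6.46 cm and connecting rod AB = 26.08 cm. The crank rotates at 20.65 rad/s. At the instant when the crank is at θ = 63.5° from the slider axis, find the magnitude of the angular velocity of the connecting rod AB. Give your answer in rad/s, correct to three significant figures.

ω = 20.65 rad/s
The rod makes angle φ with the slider axis where L sinφ = r sinθ; differentiating, L cosφ·φ̇ = r ω cosθ.
L cosφ = √(L² − r² sin²θ) = 0.25431 m.
|ω_rod| = r ω |cosθ| / √(L² − r² sin²θ) = 0.0646·20.65·0.44620/0.25431 = 2.3405 rad/s.

2.34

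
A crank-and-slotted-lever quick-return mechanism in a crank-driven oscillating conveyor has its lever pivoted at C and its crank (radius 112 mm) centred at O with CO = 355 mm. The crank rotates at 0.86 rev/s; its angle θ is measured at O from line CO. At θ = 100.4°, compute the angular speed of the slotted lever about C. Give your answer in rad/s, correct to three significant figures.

0.233

ω = 5.404 rad/s (from 0.86 rev/s).
Crank pin A relative to C: A = (d + r cosθ, r sinθ); lever angle φ = atan2(r sinθ, d + r cosθ).
Differentiating tanφ: φ̇ = rω(d cosθ + r)/(d² + r² + 2dr cosθ).
d² + r² + 2dr cosθ = |CA|² = 0.124214 m²;  d cosθ + r = +0.047916 m.
|ω_lever| = |0.112·5.404·+0.047916| / 0.124214 = 0.23346 rad/s.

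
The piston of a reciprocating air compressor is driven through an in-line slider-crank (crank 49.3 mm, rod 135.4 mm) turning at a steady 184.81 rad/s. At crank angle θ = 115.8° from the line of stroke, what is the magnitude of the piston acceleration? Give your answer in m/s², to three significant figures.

ω = 184.8 rad/s
x(θ) = r cosθ + √(L² − r² sin²θ); with ω constant, a = ω²·d²x/dθ².
d²x/dθ² = −r cosθ − r²(cos2θ)/√u − r⁴ sin²2θ/(4u^{3/2}),  u = L² − r² sin²θ = 0.0163631 m².
Substituting r = 0.0493 m, L = 0.1354 m, θ = 115.8°: d²x/dθ² = +0.032826 m.
a = ω²·d²x/dθ² = (184.8)²·(+0.032826) = +1121.1 m/s²;  |a| = 1121.1 m/s².

1120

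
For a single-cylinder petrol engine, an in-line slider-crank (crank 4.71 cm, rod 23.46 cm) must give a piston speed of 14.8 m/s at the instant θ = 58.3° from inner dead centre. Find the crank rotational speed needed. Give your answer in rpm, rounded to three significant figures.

3190

For an in-line slider-crank, |v_piston| = rω|sinθ|·[1 + r cosθ/√(L² − r² sin²θ)].
With r = 0.0471 m, L = 0.2346 m, θ = 58.3°: the bracketed kinematic factor |dx/dθ| = 0.044364 m.
ω = v/|dx/dθ| = 14.8/0.044364 = 333.6 rad/s.
N = 60ω/(2π) = 3185.7 rpm.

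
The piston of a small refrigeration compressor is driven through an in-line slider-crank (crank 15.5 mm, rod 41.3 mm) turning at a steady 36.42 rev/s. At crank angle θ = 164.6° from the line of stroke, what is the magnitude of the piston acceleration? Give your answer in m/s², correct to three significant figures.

ω = 2π·36.4 = 228.8 rad/s
x(θ) = r cosθ + √(L² − r² sin²θ); with ω constant, a = ω²·d²x/dθ².
d²x/dθ² = −r cosθ − r²(cos2θ)/√u − r⁴ sin²2θ/(4u^{3/2}),  u = L² − r² sin²θ = 0.00168875 m².
Substituting r = 0.0155 m, L = 0.0413 m, θ = 164.6°: d²x/dθ² = +0.0098672 m.
a = ω²·d²x/dθ² = (228.8)²·(+0.0098672) = +516.7 m/s²;  |a| = 516.7 m/s².

517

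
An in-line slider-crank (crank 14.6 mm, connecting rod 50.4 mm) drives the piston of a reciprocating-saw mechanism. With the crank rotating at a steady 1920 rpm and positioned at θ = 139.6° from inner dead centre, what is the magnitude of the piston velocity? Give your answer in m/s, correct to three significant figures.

ω = 2π·1920/60 = 201.1 rad/s
For an in-line slider-crank, x = r cosθ + √(L² − r² sin²θ), so v = −rω sinθ·[1 + r cosθ/√(L² − r² sin²θ)].
With r = 0.0146 m, L = 0.0504 m, θ = 139.6°: √(L² − r² sin²θ) = 0.049504 m.
v = −0.0146·201.1·0.64812·[1 + 0.0146·-0.76154/0.049504] = -1.4752 m/s.
|v| = 1.4752 m/s.

1.48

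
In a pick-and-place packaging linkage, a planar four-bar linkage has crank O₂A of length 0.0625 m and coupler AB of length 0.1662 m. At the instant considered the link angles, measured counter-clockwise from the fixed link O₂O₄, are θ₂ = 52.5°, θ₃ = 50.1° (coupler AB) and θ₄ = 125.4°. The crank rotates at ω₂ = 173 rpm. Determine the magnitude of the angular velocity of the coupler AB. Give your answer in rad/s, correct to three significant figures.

ω₂ = 18.12 rad/s (from 173 rpm).
Differentiating the loop-closure r₂e^{iθ₂}+r₃e^{iθ₃}=r₁+r₄e^{iθ₄} gives r₂ω₂e^{iθ₂}+r₃ω₃e^{iθ₃}=r₄ω₄e^{iθ₄}.
Eliminating the other unknown: ω₃ = r₂ω₂ sin(θ₄−θ₂) / [r₃ sin(θ₃−θ₄)].
Numerator sine = +0.95579; denominator sine = -0.96727.
Result = 0.0625·18.12·(+0.95579) / (0.1662·(-0.96727)) = -6.7319 rad/s; magnitude 6.7319 rad/s.

6.73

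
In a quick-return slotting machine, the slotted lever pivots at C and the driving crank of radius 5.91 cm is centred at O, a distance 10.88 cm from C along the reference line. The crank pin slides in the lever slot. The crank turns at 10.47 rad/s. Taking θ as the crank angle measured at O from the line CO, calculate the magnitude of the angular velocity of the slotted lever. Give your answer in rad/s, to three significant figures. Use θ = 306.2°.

ω = 10.47 rad/s
Crank pin A relative to C: A = (d + r cosθ, r sinθ); lever angle φ = atan2(r sinθ, d + r cosθ).
Differentiating tanφ: φ̇ = rω(d cosθ + r)/(d² + r² + 2dr cosθ).
d² + r² + 2dr cosθ = |CA|² = 0.0229255 m²;  d cosθ + r = +0.12336 m.
|ω_lever| = |0.0591·10.47·+0.12336| / 0.0229255 = 3.3295 rad/s.

3.33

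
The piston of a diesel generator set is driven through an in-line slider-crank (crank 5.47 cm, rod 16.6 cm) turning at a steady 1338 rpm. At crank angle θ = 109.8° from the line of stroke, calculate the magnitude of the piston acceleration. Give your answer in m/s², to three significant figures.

ω = 2π·1338/60 = 140.1 rad/s
x(θ) = r cosθ + √(L² − r² sin²θ); with ω constant, a = ω²·d²x/dθ².
d²x/dθ² = −r cosθ − r²(cos2θ)/√u − r⁴ sin²2θ/(4u^{3/2}),  u = L² − r² sin²θ = 0.0249072 m².
Substituting r = 0.0547 m, L = 0.166 m, θ = 109.8°: d²x/dθ² = +0.032906 m.
a = ω²·d²x/dθ² = (140.1)²·(+0.032906) = +646.01 m/s²;  |a| = 646.01 m/s².

646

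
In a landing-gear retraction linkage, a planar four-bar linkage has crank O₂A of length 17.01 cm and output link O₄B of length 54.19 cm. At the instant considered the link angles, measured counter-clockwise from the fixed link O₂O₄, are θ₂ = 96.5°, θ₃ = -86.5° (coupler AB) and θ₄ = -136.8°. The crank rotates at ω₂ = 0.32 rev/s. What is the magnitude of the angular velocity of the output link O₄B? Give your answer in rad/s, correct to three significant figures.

0.0429

ω₂ = 2.011 rad/s (from 0.32 rev/s).
Differentiating the loop-closure r₂e^{iθ₂}+r₃e^{iθ₃}=r₁+r₄e^{iθ₄} gives r₂ω₂e^{iθ₂}+r₃ω₃e^{iθ₃}=r₄ω₄e^{iθ₄}.
Eliminating the other unknown: ω₄ = r₂ω₂ sin(θ₂−θ₃) / [r₄ sin(θ₄−θ₃)].
Numerator sine = -0.05234; denominator sine = -0.76940.
Result = 0.1701·2.011·(-0.05234) / (0.5419·(-0.76940)) = +0.04293 rad/s; magnitude 0.04293 rad/s.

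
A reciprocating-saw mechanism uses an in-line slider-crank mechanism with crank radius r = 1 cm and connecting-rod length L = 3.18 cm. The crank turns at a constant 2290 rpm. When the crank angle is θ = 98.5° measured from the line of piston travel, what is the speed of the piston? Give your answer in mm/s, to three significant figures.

ω = 2π·2290/60 = 239.8 rad/s
For an in-line slider-crank, x = r cosθ + √(L² − r² sin²θ), so v = −rω sinθ·[1 + r cosθ/√(L² − r² sin²θ)].
With r = 0.01 m, L = 0.0318 m, θ = 98.5°: √(L² − r² sin²θ) = 0.030223 m.
v = −0.01·239.8·0.98902·[1 + 0.01·-0.14781/0.030223] = -2.2557 m/s.
|v| = 2.2557 m/s = 2255.7 mm/s.

2260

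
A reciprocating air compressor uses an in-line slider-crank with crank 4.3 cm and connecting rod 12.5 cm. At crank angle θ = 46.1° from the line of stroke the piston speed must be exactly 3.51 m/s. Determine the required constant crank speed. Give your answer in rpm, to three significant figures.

868

For an in-line slider-crank, |v_piston| = rω|sinθ|·[1 + r cosθ/√(L² − r² sin²θ)].
With r = 0.043 m, L = 0.125 m, θ = 46.1°: the bracketed kinematic factor |dx/dθ| = 0.038612 m.
ω = v/|dx/dθ| = 3.51/0.038612 = 90.904 rad/s.
N = 60ω/(2π) = 868.07 rpm.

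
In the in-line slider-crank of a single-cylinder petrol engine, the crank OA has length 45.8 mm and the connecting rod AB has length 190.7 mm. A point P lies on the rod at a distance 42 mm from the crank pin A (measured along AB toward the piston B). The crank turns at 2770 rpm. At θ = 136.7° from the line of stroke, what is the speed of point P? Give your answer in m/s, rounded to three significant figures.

11.6

ω = 290.1 rad/s.  Crank-pin speed |V_A| = rω = 13.285 m/s, perpendicular to OA.
Rod angle: sinφ = −(r/L) sinθ ⇒ φ = -9.480°; ω_rod = −rω cosθ/√(L²−r²sin²θ) = +51.403 rad/s.
V_P = V_A + ω_rod × AP, with AP = 0.042 m along the rod.
Components: V_Px = −rω sinθ − a·ω_rod·sinφ = -8.7558 m/s;  V_Py = rω cosθ + a·ω_rod·cosφ = -7.5393 m/s.
|V_P| = √(V_Px² + V_Py²) = 11.554 m/s.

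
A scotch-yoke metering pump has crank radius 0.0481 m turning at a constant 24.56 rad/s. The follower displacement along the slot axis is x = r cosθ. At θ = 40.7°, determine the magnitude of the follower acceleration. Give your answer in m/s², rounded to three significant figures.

22.0

ω = 24.56 rad/s
x = r cosθ ⇒ ẍ = −rω² cosθ (ω constant).
|a| = rω²|cosθ| = 0.0481·(24.56)²·|cos 40.7°| = 21.996 m/s².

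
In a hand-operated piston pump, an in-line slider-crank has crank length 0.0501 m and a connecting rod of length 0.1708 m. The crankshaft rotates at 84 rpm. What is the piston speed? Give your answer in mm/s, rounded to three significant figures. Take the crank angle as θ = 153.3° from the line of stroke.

ω = 2π·84/60 = 8.796 rad/s
For an in-line slider-crank, x = r cosθ + √(L² − r² sin²θ), so v = −rω sinθ·[1 + r cosθ/√(L² − r² sin²θ)].
With r = 0.0501 m, L = 0.1708 m, θ = 153.3°: √(L² − r² sin²θ) = 0.16931 m.
v = −0.0501·8.796·0.44932·[1 + 0.0501·-0.89337/0.16931] = -0.14567 m/s.
|v| = 0.14567 m/s = 145.67 mm/s.

146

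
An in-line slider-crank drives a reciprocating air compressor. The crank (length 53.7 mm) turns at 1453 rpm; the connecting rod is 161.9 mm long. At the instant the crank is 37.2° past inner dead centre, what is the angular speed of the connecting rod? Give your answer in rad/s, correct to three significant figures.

41.0

ω = 152.2 rad/s (converted from 1453 rpm).
The rod makes angle φ with the slider axis where L sinφ = r sinθ; differentiating, L cosφ·φ̇ = r ω cosθ.
L cosφ = √(L² − r² sin²θ) = 0.15861 m.
|ω_rod| = r ω |cosθ| / √(L² − r² sin²θ) = 0.0537·152.2·0.79653/0.15861 = 41.033 rad/s.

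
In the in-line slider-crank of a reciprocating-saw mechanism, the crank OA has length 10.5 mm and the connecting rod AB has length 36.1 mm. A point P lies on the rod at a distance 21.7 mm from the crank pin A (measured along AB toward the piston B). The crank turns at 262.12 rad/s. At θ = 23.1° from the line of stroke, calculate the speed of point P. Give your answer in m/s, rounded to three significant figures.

1.61

ω = 262.1 rad/s.  Crank-pin speed |V_A| = rω = 2.7523 m/s, perpendicular to OA.
Rod angle: sinφ = −(r/L) sinθ ⇒ φ = -6.553°; ω_rod = −rω cosθ/√(L²−r²sin²θ) = -70.588 rad/s.
V_P = V_A + ω_rod × AP, with AP = 0.0217 m along the rod.
Components: V_Px = −rω sinθ − a·ω_rod·sinφ = -1.2546 m/s;  V_Py = rω cosθ + a·ω_rod·cosφ = +1.0098 m/s.
|V_P| = √(V_Px² + V_Py²) = 1.6105 m/s.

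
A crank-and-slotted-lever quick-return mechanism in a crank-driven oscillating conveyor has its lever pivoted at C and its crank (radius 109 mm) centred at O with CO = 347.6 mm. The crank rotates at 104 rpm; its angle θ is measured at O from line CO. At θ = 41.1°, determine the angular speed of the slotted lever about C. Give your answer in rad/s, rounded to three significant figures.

2.32

ω = 10.89 rad/s (from 104 rpm).
Crank pin A relative to C: A = (d + r cosθ, r sinθ); lever angle φ = atan2(r sinθ, d + r cosθ).
Differentiating tanφ: φ̇ = rω(d cosθ + r)/(d² + r² + 2dr cosθ).
d² + r² + 2dr cosθ = |CA|² = 0.189809 m²;  d cosθ + r = +0.37094 m.
|ω_lever| = |0.109·10.89·+0.37094| / 0.189809 = 2.3199 rad/s.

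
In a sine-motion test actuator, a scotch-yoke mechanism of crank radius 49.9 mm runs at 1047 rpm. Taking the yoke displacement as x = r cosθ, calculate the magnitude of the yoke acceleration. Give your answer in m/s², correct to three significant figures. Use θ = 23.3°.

551

ω = 109.6 rad/s (from 1047 rpm).
x = r cosθ ⇒ ẍ = −rω² cosθ (ω constant).
|a| = rω²|cosθ| = 0.0499·(109.6)²·|cos 23.3°| = 550.94 m/s².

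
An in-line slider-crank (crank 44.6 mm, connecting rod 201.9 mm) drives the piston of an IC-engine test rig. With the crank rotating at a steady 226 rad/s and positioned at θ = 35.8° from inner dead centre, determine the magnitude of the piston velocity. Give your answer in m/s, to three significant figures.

6.96

ω = 226 rad/s
For an in-line slider-crank, x = r cosθ + √(L² − r² sin²θ), so v = −rω sinθ·[1 + r cosθ/√(L² − r² sin²θ)].
With r = 0.0446 m, L = 0.2019 m, θ = 35.8°: √(L² − r² sin²θ) = 0.20021 m.
v = −0.0446·226·0.58496·[1 + 0.0446·0.81106/0.20021] = -6.9615 m/s.
|v| = 6.9615 m/s.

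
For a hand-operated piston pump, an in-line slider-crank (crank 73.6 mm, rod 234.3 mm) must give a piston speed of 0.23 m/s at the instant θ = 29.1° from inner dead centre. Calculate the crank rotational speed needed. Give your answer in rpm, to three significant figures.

For an in-line slider-crank, |v_piston| = rω|sinθ|·[1 + r cosθ/√(L² − r² sin²θ)].
With r = 0.0736 m, L = 0.2343 m, θ = 29.1°: the bracketed kinematic factor |dx/dθ| = 0.045736 m.
ω = v/|dx/dθ| = 0.23/0.045736 = 5.0289 rad/s.
N = 60ω/(2π) = 48.022 rpm.

48.0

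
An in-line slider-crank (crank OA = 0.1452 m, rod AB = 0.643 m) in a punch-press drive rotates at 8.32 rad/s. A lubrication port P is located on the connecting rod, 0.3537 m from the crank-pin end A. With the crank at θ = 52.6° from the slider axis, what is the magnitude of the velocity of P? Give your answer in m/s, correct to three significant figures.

ω = 8.32 rad/s.  Crank-pin speed |V_A| = rω = 1.2081 m/s, perpendicular to OA.
Rod angle: sinφ = −(r/L) sinθ ⇒ φ = -10.334°; ω_rod = −rω cosθ/√(L²−r²sin²θ) = -1.16 rad/s.
V_P = V_A + ω_rod × AP, with AP = 0.3537 m along the rod.
Components: V_Px = −rω sinθ − a·ω_rod·sinφ = -1.0333 m/s;  V_Py = rω cosθ + a·ω_rod·cosφ = +0.33013 m/s.
|V_P| = √(V_Px² + V_Py²) = 1.0848 m/s.

1.08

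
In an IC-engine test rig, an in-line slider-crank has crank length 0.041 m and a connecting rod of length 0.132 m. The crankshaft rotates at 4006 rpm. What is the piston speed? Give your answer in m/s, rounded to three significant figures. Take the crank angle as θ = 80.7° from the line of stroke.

ω = 2π·4006/60 = 419.5 rad/s
For an in-line slider-crank, x = r cosθ + √(L² − r² sin²θ), so v = −rω sinθ·[1 + r cosθ/√(L² − r² sin²θ)].
With r = 0.041 m, L = 0.132 m, θ = 80.7°: √(L² − r² sin²θ) = 0.12565 m.
v = −0.041·419.5·0.98686·[1 + 0.041·0.16160/0.12565] = -17.869 m/s.
|v| = 17.869 m/s.

17.9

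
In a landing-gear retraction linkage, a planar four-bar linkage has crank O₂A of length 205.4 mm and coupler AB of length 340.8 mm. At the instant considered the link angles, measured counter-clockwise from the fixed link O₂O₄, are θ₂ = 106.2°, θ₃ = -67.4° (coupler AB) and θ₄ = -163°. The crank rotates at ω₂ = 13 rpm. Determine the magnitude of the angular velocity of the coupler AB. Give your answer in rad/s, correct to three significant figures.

ω₂ = 1.361 rad/s (from 13 rpm).
Differentiating the loop-closure r₂e^{iθ₂}+r₃e^{iθ₃}=r₁+r₄e^{iθ₄} gives r₂ω₂e^{iθ₂}+r₃ω₃e^{iθ₃}=r₄ω₄e^{iθ₄}.
Eliminating the other unknown: ω₃ = r₂ω₂ sin(θ₄−θ₂) / [r₃ sin(θ₃−θ₄)].
Numerator sine = +0.99990; denominator sine = +0.99523.
Result = 0.2054·1.361·(+0.99990) / (0.3408·(+0.99523)) = +0.82434 rad/s; magnitude 0.82434 rad/s.

0.824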